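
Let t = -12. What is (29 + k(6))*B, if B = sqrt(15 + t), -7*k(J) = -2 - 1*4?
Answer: 209*sqrt(3)/7 ≈ 51.714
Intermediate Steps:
k(J) = 6/7 (k(J) = -(-2 - 1*4)/7 = -(-2 - 4)/7 = -1/7*(-6) = 6/7)
B = sqrt(3) (B = sqrt(15 - 12) = sqrt(3) ≈ 1.7320)
(29 + k(6))*B = (29 + 6/7)*sqrt(3) = 209*sqrt(3)/7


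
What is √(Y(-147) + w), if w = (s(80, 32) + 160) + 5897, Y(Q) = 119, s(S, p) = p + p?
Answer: 4*√390 ≈ 78.994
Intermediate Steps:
s(S, p) = 2*p
w = 6121 (w = (2*32 + 160) + 5897 = (64 + 160) + 5897 = 224 + 5897 = 6121)
√(Y(-147) + w) = √(119 + 6121) = √6240 = 4*√390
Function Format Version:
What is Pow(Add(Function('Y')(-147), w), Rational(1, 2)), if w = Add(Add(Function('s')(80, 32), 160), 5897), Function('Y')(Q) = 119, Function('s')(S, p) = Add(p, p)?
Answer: Mul(4, Pow(390, Rational(1, 2))) ≈ 78.994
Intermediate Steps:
Function('s')(S, p) = Mul(2, p)
w = 6121 (w = Add(Add(Mul(2, 32), 160), 5897) = Add(Add(64, 160), 5897) = Add(224, 5897) = 6121)
Pow(Add(Function('Y')(-147), w), Rational(1, 2)) = Pow(Add(119, 6121), Rational(1, 2)) = Pow(6240, Rational(1, 2)) = Mul(4, Pow(390, Rational(1, 2)))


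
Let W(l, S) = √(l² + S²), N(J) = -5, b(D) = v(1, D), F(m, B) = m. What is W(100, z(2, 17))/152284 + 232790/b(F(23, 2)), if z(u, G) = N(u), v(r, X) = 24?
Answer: 116395/12 + 5*√401/152284 ≈ 9699.6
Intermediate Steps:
b(D) = 24
z(u, G) = -5
W(l, S) = √(S² + l²)
W(100, z(2, 17))/152284 + 232790/b(F(23, 2)) = √((-5)² + 100²)/152284 + 232790/24 = √(25 + 10000)*(1/152284) + 232790*(1/24) = √10025*(1/152284) + 116395/12 = (5*√401)*(1/152284) + 116395/12 = 5*√401/152284 + 116395/12 = 116395/12 + 5*√401/152284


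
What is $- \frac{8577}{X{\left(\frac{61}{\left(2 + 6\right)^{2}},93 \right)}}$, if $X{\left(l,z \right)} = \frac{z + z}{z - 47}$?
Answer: $- \frac{65757}{31} \approx -2121.2$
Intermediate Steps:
$X{\left(l,z \right)} = \frac{2 z}{-47 + z}$
$- \frac{8577}{X{\left(\frac{61}{\left(2 + 6\right)^{2}},93 \right)}} = - \frac{8577}{2 \cdot 93 \frac{1}{-47 + 93}} = - \frac{8577}{2 \cdot 93 \cdot \frac{1}{46}} = - \frac{8577}{\frac{93}{23}} = \left(-8577\right) \frac{23}{93} = - \frac{65757}{31}$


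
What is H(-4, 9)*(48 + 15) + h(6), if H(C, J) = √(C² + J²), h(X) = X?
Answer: 6 + 63*√97 ≈ 626.48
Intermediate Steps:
H(-4, 9)*(48 + 15) + h(6) = √((-4)² + 9²)*(48 + 15) + 6 = √(16 + 81)*63 + 6 = √97*63 + 6 = 63*√97 + 6 = 6 + 63*√97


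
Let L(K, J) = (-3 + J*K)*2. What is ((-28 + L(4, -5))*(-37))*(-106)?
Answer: -290228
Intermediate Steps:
L(K, J) = -6 + 2*J*K
((-28 + L(4, -5))*(-37))*(-106) = ((-28 + (-6 + 2*(-5)*4))*(-37))*(-106) = ((-28 + (-6 - 40))*(-37))*(-106) = ((-28 - 46)*(-37))*(-106) = -74*(-37)*(-106) = 2738*(-106) = -290228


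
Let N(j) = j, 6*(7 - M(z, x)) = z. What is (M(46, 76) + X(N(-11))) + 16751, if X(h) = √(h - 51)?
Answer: 50251/3 + I*√62 ≈ 16750.0 + 7.874*I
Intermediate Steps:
M(z, x) = 7 - z/6
X(h) = √(-51 + h)
(M(46, 76) + X(N(-11))) + 16751 = ((7 - ⅙*46) + √(-51 - 11)) + 16751 = ((7 - 23/3) + √(-62)) + 16751 = (-⅔ + I*√62) + 16751 = 50251/3 + I*√62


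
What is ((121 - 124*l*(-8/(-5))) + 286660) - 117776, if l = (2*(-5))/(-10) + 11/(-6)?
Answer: 507511/3 ≈ 1.6917e+5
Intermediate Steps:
l = -⅚ (l = -10*(-⅒) + 11*(-⅙) = 1 - 11/6 = -⅚ ≈ -0.83333)
((121 - 124*l*(-8/(-5))) + 286660) - 117776 = ((121 - (-310)*(-8/(-5))/3) + 286660) - 117776 = ((121 - (-310)*(-8*(-⅕))/3) + 286660) - 117776 = ((121 - (-310)*8/(3*5)) + 286660) - 117776 = ((121 - 124*(-4/3)) + 286660) - 117776 = ((121 + 496/3) + 286660) - 117776 = (859/3 + 286660) - 117776 = 860839/3 - 117776 = 507511/3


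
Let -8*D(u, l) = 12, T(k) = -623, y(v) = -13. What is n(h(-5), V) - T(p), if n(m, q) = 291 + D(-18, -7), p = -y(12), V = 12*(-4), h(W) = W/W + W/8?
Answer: 1825/2 ≈ 912.50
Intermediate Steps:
h(W) = 1 + W/8 (h(W) = 1 + W*(1/8) = 1 + W/8)
V = -48
p = 13 (p = -1*(-13) = 13)
D(u, l) = -3/2 (D(u, l) = -1/8*12 = -3/2)
n(m, q) = 579/2 (n(m, q) = 291 - 3/2 = 579/2)
n(h(-5), V) - T(p) = 579/2 - 1*(-623) = 579/2 + 623 = 1825/2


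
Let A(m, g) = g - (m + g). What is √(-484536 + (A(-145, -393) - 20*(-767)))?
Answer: I*√469051 ≈ 684.87*I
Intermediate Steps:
A(m, g) = -m (A(m, g) = g - (g + m) = g + (-g - m) = -m)
√(-484536 + (A(-145, -393) - 20*(-767))) = √(-484536 + (-1*(-145) - 20*(-767))) = √(-484536 + (145 + 15340)) = √(-484536 + 15485) = √(-469051) = I*√469051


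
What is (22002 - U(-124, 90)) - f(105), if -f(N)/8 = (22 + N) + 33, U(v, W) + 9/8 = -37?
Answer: 186561/8 ≈ 23320.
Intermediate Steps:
U(v, W) = -305/8 (U(v, W) = -9/8 - 37 = -305/8)
f(N) = -440 - 8*N (f(N) = -8*((22 + N) + 33) = -8*(55 + N) = -440 - 8*N)
(22002 - U(-124, 90)) - f(105) = (22002 - 1*(-305/8)) - (-440 - 8*105) = (22002 + 305/8) - (-440 - 840) = 176321/8 - 1*(-1280) = 176321/8 + 1280 = 186561/8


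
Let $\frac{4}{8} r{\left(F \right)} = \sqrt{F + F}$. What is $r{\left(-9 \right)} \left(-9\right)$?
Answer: $- 54 i \sqrt{2} \approx - 76.368 i$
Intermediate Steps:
$r{\left(F \right)} = 2 \sqrt{2} \sqrt{F}$ ($r{\left(F \right)} = 2 \sqrt{F + F} = 2 \sqrt{2 F} = 2 \sqrt{2} \sqrt{F}$)
$r{\left(-9 \right)} \left(-9\right) = 2 \sqrt{2} \sqrt{-9} \left(-9\right) = 2 \sqrt{2} \cdot 3 i \left(-9\right) = 6 i \sqrt{2} \left(-9\right) = - 54 i \sqrt{2}$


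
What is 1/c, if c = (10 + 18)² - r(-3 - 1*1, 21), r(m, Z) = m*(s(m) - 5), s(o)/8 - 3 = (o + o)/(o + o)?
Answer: 1/892 ≈ 0.0011211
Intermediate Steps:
s(o) = 32 (s(o) = 24 + 8*((o + o)/(o + o)) = 24 + 8*((2*o)/((2*o))) = 24 + 8*((2*o)*(1/(2*o))) = 24 + 8*1 = 24 + 8 = 32)
r(m, Z) = 27*m (r(m, Z) = m*(32 - 5) = m*27 = 27*m)
c = 892 (c = (10 + 18)² - 27*(-3 - 1*1) = 28² - 27*(-3 - 1) = 784 - 27*(-4) = 784 - 1*(-108) = 784 + 108 = 892)
1/c = 1/892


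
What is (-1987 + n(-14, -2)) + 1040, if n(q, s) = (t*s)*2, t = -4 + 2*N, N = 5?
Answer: -971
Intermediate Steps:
t = 6 (t = -4 + 2*5 = -4 + 10 = 6)
n(q, s) = 12*s (n(q, s) = (6*s)*2 = 12*s)
(-1987 + n(-14, -2)) + 1040 = (-1987 + 12*(-2)) + 1040 = (-1987 - 24) + 1040 = -2011 + 1040 = -971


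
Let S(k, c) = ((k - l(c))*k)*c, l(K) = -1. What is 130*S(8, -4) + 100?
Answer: -37340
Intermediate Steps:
S(k, c) = c*k*(1 + k) (S(k, c) = ((k - 1*(-1))*k)*c = ((k + 1)*k)*c = ((1 + k)*k)*c = (k*(1 + k))*c = c*k*(1 + k))
130*S(8, -4) + 100 = 130*(-4*8*(1 + 8)) + 100 = 130*(-4*8*9) + 100 = 130*(-288) + 100 = -37440 + 100 = -37340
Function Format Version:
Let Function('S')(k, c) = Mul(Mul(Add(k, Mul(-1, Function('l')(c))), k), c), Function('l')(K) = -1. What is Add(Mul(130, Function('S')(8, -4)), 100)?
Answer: -37340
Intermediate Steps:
Function('S')(k, c) = Mul(c, k, Add(1, k)) (Function('S')(k, c) = Mul(Mul(Add(k, Mul(-1, -1)), k), c) = Mul(Mul(Add(k, 1), k), c) = Mul(Mul(Add(1, k), k), c) = Mul(Mul(k, Add(1, k)), c) = Mul(c, k, Add(1, k)))
Add(Mul(130, Function('S')(8, -4)), 100) = Add(Mul(130, Mul(-4, 8, Add(1, 8))), 100) = Add(Mul(130, Mul(-4, 8, 9)), 100) = Add(Mul(130, -288), 100) = Add(-37440, 100) = -37340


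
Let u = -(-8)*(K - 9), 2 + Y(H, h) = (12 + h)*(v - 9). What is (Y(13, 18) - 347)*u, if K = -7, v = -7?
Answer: 106112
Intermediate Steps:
Y(H, h) = -194 - 16*h (Y(H, h) = -2 + (12 + h)*(-7 - 9) = -2 + (12 + h)*(-16) = -2 + (-192 - 16*h) = -194 - 16*h)
u = -128 (u = -(-8)*(-7 - 9) = -(-8)*(-16) = -1*128 = -128)
(Y(13, 18) - 347)*u = ((-194 - 16*18) - 347)*(-128) = ((-194 - 288) - 347)*(-128) = (-482 - 347)*(-128) = -829*(-128) = 106112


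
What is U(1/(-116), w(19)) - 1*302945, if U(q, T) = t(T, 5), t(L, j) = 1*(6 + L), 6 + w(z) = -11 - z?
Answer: -302975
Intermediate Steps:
w(z) = -17 - z (w(z) = -6 + (-11 - z) = -17 - z)
t(L, j) = 6 + L
U(q, T) = 6 + T
U(1/(-116), w(19)) - 1*302945 = (6 + (-17 - 1*19)) - 1*302945 = (6 + (-17 - 19)) - 302945 = (6 - 36) - 302945 = -30 - 302945 = -302975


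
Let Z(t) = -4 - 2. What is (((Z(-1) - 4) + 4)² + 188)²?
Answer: 50176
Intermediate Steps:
Z(t) = -6
(((Z(-1) - 4) + 4)² + 188)² = (((-6 - 4) + 4)² + 188)² = ((-10 + 4)² + 188)² = ((-6)² + 188)² = (36 + 188)² = 224² = 50176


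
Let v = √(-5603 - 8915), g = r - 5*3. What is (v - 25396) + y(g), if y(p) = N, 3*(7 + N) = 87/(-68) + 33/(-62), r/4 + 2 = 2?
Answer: -53550797/2108 + I*√14518 ≈ -25404.0 + 120.49*I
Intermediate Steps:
r = 0 (r = -8 + 4*2 = -8 + 8 = 0)
g = -15 (g = 0 - 5*3 = 0 - 15 = -15)
N = -16029/2108 (N = -7 + (87/(-68) + 33/(-62))/3 = -7 + (87*(-1/68) + 33*(-1/62))/3 = -7 + (-87/68 - 33/62)/3 = -7 + (⅓)*(-3819/2108) = -7 - 1273/2108 = -16029/2108 ≈ -7.6039)
y(p) = -16029/2108
v = I*√14518 (v = √(-14518) = I*√14518 ≈ 120.49*I)
(v - 25396) + y(g) = (I*√14518 - 25396) - 16029/2108 = (-25396 + I*√14518) - 16029/2108 = -53550797/2108 + I*√14518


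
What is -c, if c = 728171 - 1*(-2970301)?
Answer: -3698472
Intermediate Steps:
c = 3698472 (c = 728171 + 2970301 = 3698472)
-c = -1*3698472 = -3698472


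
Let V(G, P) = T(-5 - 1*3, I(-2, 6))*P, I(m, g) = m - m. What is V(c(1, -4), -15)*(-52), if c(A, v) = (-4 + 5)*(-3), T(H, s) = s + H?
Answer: -6240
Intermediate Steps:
I(m, g) = 0
T(H, s) = H + s
c(A, v) = -3 (c(A, v) = 1*(-3) = -3)
V(G, P) = -8*P (V(G, P) = ((-5 - 1*3) + 0)*P = ((-5 - 3) + 0)*P = (-8 + 0)*P = -8*P)
V(c(1, -4), -15)*(-52) = -8*(-15)*(-52) = 120*(-52) = -6240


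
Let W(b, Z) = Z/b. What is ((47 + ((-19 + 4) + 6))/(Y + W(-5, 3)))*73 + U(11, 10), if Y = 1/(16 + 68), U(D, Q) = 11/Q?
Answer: -613057/130 ≈ -4715.8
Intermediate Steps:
Y = 1/84 ≈ 0.011905
((47 + ((-19 + 4) + 6))/(Y + W(-5, 3)))*73 + U(11, 10) = ((47 + ((-19 + 4) + 6))/(1/84 + 3/(-5)))*73 + 11/10 = ((47 + (-15 + 6))/(1/84 + 3*(-⅕)))*73 + 11*(⅒) = ((47 - 9)/(1/84 - ⅗))*73 + 11/10 = (38/(-247/420))*73 + 11/10 = (38*(-420/247))*73 + 11/10 = -840/13*73 + 11/10 = -61320/13 + 11/10 = -613057/130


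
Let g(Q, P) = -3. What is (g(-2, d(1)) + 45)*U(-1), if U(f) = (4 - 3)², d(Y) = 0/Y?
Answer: 42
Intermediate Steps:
d(Y) = 0
U(f) = 1 (U(f) = 1² = 1)
(g(-2, d(1)) + 45)*U(-1) = (-3 + 45)*1 = 42*1 = 42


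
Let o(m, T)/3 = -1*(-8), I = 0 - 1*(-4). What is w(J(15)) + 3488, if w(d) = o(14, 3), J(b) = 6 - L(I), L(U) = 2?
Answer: 3512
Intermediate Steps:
I = 4 (I = 0 + 4 = 4)
o(m, T) = 24 (o(m, T) = 3*(-1*(-8)) = 3*8 = 24)
J(b) = 4 (J(b) = 6 - 1*2 = 6 - 2 = 4)
w(d) = 24
w(J(15)) + 3488 = 24 + 3488 = 3512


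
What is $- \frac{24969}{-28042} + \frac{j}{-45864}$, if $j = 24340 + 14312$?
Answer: $\frac{182437}{3827733} \approx 0.047662$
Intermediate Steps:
$j = 38652$
$- \frac{24969}{-28042} + \frac{j}{-45864} = - \frac{24969}{-28042} + \frac{38652}{-45864} = \left(-24969\right) \left(- \frac{1}{28042}\right) + 38652 \left(- \frac{1}{45864}\right) = \frac{3567}{4006} - \frac{3221}{3822} = \frac{182437}{3827733}$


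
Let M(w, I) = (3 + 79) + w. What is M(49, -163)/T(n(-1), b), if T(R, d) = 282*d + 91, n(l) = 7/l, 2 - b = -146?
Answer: 131/41827 ≈ 0.0031319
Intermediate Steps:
b = 148 (b = 2 - 1*(-146) = 2 + 146 = 148)
M(w, I) = 82 + w
T(R, d) = 91 + 282*d
M(49, -163)/T(n(-1), b) = (82 + 49)/(91 + 282*148) = 131/(91 + 41736) = 131/41827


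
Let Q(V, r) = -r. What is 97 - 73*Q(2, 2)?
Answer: 243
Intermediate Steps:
97 - 73*Q(2, 2) = 97 - (-73)*2 = 97 - 73*(-2) = 97 + 146 = 243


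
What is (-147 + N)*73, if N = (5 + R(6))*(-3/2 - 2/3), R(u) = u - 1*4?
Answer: -71029/6 ≈ -11838.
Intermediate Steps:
R(u) = -4 + u (R(u) = u - 4 = -4 + u)
N = -91/6 (N = (5 + (-4 + 6))*(-3/2 - 2/3) = (5 + 2)*(-3*1/2 - 2*1/3) = 7*(-3/2 - 2/3) = 7*(-13/6) = -91/6 ≈ -15.167)
(-147 + N)*73 = (-147 - 91/6)*73 = -973/6*73 = -71029/6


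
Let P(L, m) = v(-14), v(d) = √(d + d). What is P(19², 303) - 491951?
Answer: -491951 + 2*I*√7 ≈ -4.9195e+5 + 5.2915*I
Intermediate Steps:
v(d) = √2*√d (v(d) = √(2*d) = √2*√d)
P(L, m) = 2*I*√7 (P(L, m) = √2*√(-14) = √2*(I*√14) = 2*I*√7)
P(19², 303) - 491951 = 2*I*√7 - 491951 = -491951 + 2*I*√7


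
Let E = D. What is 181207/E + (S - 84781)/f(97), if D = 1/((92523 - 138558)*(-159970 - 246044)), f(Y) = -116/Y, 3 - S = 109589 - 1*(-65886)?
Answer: 392881985695298421/116 ≈ 3.3869e+15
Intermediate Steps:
S = -175472 (S = 3 - (109589 - 1*(-65886)) = 3 - (109589 + 65886) = 3 - 1*175475 = 3 - 175475 = -175472)
D = 1/18690854490 (D = 1/(-46035*(-406014)) = 1/18690854490 ≈ 5.3502e-11)
E = 1/18690854490 ≈ 5.3502e-11
181207/E + (S - 84781)/f(97) = 181207/(1/18690854490) + (-175472 - 84781)/((-116/97)) = 181207*18690854490 - 260253/((-116*1/97)) = 3386913669569430 - 260253/(-116/97) = 3386913669569430 - 260253*(-97/116) = 3386913669569430 + 25244541/116 = 392881985695298421/116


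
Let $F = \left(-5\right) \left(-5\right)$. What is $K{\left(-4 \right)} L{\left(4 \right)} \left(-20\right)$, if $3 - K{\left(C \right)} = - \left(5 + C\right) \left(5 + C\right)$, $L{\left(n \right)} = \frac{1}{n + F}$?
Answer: $- \frac{80}{29} \approx -2.7586$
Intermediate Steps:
$F = 25$
$L{\left(n \right)} = \frac{1}{25 + n}$ ($L{\left(n \right)} = \frac{1}{n + 25} = \frac{1}{25 + n}$)
$K{\left(C \right)} = 3 + \left(5 + C\right)^{2}$ ($K{\left(C \right)} = 3 - - \left(5 + C\right) \left(5 + C\right) = 3 - - \left(5 + C\right)^{2} = 3 + \left(5 + C\right)^{2}$)
$K{\left(-4 \right)} L{\left(4 \right)} \left(-20\right) = \frac{3 + \left(5 - 4\right)^{2}}{25 + 4} \left(-20\right) = \frac{3 + 1^{2}}{29} \left(-20\right) = \left(3 + 1\right) \frac{1}{29} \left(-20\right) = 4 \cdot \frac{1}{29} \left(-20\right) = \frac{4}{29} \left(-20\right) = - \frac{80}{29}$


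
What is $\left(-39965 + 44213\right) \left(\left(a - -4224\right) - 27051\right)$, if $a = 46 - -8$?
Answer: $-96739704$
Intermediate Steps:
$a = 54$ ($a = 46 + 8 = 54$)
$\left(-39965 + 44213\right) \left(\left(a - -4224\right) - 27051\right) = \left(-39965 + 44213\right) \left(\left(54 - -4224\right) - 27051\right) = 4248 \left(\left(54 + 4224\right) - 27051\right) = 4248 \left(4278 - 27051\right) = 4248 \left(-22773\right) = -96739704$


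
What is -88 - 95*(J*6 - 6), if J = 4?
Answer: -1798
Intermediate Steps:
-88 - 95*(J*6 - 6) = -88 - 95*(4*6 - 6) = -88 - 95*(24 - 6) = -88 - 95*18 = -88 - 1710 = -1798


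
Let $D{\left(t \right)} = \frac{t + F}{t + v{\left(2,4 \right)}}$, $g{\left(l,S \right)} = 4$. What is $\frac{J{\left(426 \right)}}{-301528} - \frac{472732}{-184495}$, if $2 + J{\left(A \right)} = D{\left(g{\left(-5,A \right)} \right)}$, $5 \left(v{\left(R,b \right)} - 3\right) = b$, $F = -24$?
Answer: $\frac{2779584142727}{1084792963020} \approx 2.5623$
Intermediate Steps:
$v{\left(R,b \right)} = 3 + \frac{b}{5}$
$D{\left(t \right)} = \frac{-24 + t}{\frac{19}{5} + t}$ ($D{\left(t \right)} = \frac{t - 24}{t + \left(3 + \frac{1}{5} \cdot 4\right)} = \frac{-24 + t}{t + \left(3 + \frac{4}{5}\right)} = \frac{-24 + t}{t + \frac{19}{5}} = \frac{-24 + t}{\frac{19}{5} + t}$)
$J{\left(A \right)} = - \frac{178}{39}$ ($J{\left(A \right)} = -2 + \frac{5 \left(-24 + 4\right)}{19 + 5 \cdot 4} = -2 + 5 \frac{1}{19 + 20} \left(-20\right) = -2 + 5 \cdot \frac{1}{39} \left(-20\right) = -2 - \frac{100}{39} = - \frac{178}{39}$)
$\frac{J{\left(426 \right)}}{-301528} - \frac{472732}{-184495} = - \frac{178}{39 \left(-301528\right)} - \frac{472732}{-184495} = \left(- \frac{178}{39}\right) \left(- \frac{1}{301528}\right) - - \frac{472732}{184495} = \frac{89}{5879796} + \frac{472732}{184495} = \frac{2779584142727}{1084792963020}$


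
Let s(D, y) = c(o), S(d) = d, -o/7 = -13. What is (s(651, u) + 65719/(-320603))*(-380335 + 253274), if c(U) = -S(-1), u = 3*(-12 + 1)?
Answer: -32385815924/320603 ≈ -1.0102e+5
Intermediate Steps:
o = 91 (o = -7*(-13) = 91)
u = -33 (u = 3*(-11) = -33)
c(U) = 1 (c(U) = -1*(-1) = 1)
s(D, y) = 1
(s(651, u) + 65719/(-320603))*(-380335 + 253274) = (1 + 65719/(-320603))*(-380335 + 253274) = (1 + 65719*(-1/320603))*(-127061) = (1 - 65719/320603)*(-127061) = (254884/320603)*(-127061) = -32385815924/320603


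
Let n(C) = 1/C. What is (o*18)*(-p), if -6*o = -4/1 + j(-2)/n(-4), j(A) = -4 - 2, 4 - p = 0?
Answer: 240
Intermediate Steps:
p = 4 (p = 4 - 1*0 = 4 + 0 = 4)
j(A) = -6
o = -10/3 (o = -(-4/1 - 6/(1/(-4)))/6 = -(-4*1 - 6/(-¼))/6 = -(-4 - 6*(-4))/6 = -(-4 + 24)/6 = -⅙*20 = -10/3 ≈ -3.3333)
(o*18)*(-p) = (-10/3*18)*(-1*4) = -60*(-4) = 240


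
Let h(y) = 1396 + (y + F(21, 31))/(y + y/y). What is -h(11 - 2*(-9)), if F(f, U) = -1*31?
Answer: -20939/15 ≈ -1395.9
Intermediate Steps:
F(f, U) = -31
h(y) = 1396 + (-31 + y)/(1 + y) (h(y) = 1396 + (y - 31)/(y + y/y) = 1396 + (-31 + y)/(y + 1) = 1396 + (-31 + y)/(1 + y))
-h(11 - 2*(-9)) = -(1365 + 1397*(11 - 2*(-9)))/(1 + (11 - 2*(-9))) = -(1365 + 1397*(11 + 18))/(1 + (11 + 18)) = -(1365 + 1397*29)/(1 + 29) = -(1365 + 40513)/30 = -41878/30 = -1*20939/15 = -20939/15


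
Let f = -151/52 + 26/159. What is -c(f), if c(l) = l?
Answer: 22657/8268 ≈ 2.7403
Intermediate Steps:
f = -22657/8268 (f = -151*1/52 + 26*(1/159) = -151/52 + 26/159 = -22657/8268 ≈ -2.7403)
-c(f) = -1*(-22657/8268) = 22657/8268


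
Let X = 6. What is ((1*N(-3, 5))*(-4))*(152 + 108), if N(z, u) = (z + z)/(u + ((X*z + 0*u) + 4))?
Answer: -2080/3 ≈ -693.33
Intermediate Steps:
N(z, u) = 2*z/(4 + u + 6*z) (N(z, u) = (z + z)/(u + ((6*z + 0*u) + 4)) = (2*z)/(u + ((6*z + 0) + 4)) = (2*z)/(u + (6*z + 4)) = (2*z)/(u + (4 + 6*z)) = (2*z)/(4 + u + 6*z) = 2*z/(4 + u + 6*z))
((1*N(-3, 5))*(-4))*(152 + 108) = ((1*(2*(-3)/(4 + 5 + 6*(-3))))*(-4))*(152 + 108) = ((1*(2*(-3)/(4 + 5 - 18)))*(-4))*260 = ((1*(2*(-3)/(-9)))*(-4))*260 = ((1*(2*(-3)*(-1/9)))*(-4))*260 = ((1*(2/3))*(-4))*260 = ((2/3)*(-4))*260 = -8/3*260 = -2080/3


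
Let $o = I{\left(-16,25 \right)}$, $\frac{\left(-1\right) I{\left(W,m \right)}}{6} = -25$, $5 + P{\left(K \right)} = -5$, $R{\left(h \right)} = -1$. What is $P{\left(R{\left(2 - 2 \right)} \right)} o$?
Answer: $-1500$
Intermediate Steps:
$P{\left(K \right)} = -10$ ($P{\left(K \right)} = -5 - 5 = -10$)
$I{\left(W,m \right)} = 150$ ($I{\left(W,m \right)} = \left(-6\right) \left(-25\right) = 150$)
$o = 150$
$P{\left(R{\left(2 - 2 \right)} \right)} o = \left(-10\right) 150 = -1500$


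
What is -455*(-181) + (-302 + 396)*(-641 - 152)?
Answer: 7813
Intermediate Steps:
-455*(-181) + (-302 + 396)*(-641 - 152) = 82355 + 94*(-793) = 82355 - 74542 = 7813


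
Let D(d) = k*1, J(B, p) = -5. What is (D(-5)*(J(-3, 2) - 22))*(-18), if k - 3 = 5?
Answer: 3888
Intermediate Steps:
k = 8 (k = 3 + 5 = 8)
D(d) = 8 (D(d) = 8*1 = 8)
(D(-5)*(J(-3, 2) - 22))*(-18) = (8*(-5 - 22))*(-18) = (8*(-27))*(-18) = -216*(-18) = 3888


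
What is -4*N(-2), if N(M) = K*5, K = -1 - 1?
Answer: 40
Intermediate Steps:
K = -2
N(M) = -10 (N(M) = -2*5 = -10)
-4*N(-2) = -4*(-10) = 40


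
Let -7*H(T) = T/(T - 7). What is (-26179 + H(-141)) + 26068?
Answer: -115137/1036 ≈ -111.14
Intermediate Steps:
H(T) = -T/(7*(-7 + T)) (H(T) = -T/(7*(T - 7)) = -T/(7*(-7 + T)))
(-26179 + H(-141)) + 26068 = (-26179 - 1*(-141)/(-49 + 7*(-141))) + 26068 = (-26179 - 1*(-141)/(-49 - 987)) + 26068 = (-26179 - 1*(-141)/(-1036)) + 26068 = (-26179 - 1*(-141)*(-1/1036)) + 26068 = (-26179 - 141/1036) + 26068 = -27121585/1036 + 26068 = -115137/1036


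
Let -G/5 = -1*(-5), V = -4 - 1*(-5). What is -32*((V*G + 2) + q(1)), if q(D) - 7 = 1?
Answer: 480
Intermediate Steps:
V = 1 (V = -4 + 5 = 1)
G = -25 (G = -(-5)*(-5) = -5*5 = -25)
q(D) = 8 (q(D) = 7 + 1 = 8)
-32*((V*G + 2) + q(1)) = -32*((1*(-25) + 2) + 8) = -32*((-25 + 2) + 8) = -32*(-23 + 8) = -32*(-15) = 480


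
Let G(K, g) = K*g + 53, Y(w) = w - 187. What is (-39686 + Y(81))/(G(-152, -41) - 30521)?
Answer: 9948/6059 ≈ 1.6419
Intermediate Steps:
Y(w) = -187 + w
G(K, g) = 53 + K*g
(-39686 + Y(81))/(G(-152, -41) - 30521) = (-39686 + (-187 + 81))/((53 - 152*(-41)) - 30521) = (-39686 - 106)/((53 + 6232) - 30521) = -39792/(6285 - 30521) = -39792/(-24236) = -39792*(-1/24236) = 9948/6059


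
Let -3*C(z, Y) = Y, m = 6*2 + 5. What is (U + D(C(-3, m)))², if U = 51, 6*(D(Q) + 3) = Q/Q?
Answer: 83521/36 ≈ 2320.0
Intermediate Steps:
m = 17 (m = 12 + 5 = 17)
C(z, Y) = -Y/3
D(Q) = -17/6 (D(Q) = -3 + (Q/Q)/6 = -3 + (⅙)*1 = -3 + ⅙ = -17/6)
(U + D(C(-3, m)))² = (51 - 17/6)² = (289/6)² = 83521/36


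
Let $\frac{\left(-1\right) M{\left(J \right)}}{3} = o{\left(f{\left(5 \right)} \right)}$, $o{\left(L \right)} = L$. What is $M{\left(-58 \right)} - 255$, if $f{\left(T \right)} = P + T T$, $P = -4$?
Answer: $-318$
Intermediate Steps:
$f{\left(T \right)} = -4 + T^{2}$ ($f{\left(T \right)} = -4 + T T = -4 + T^{2}$)
$M{\left(J \right)} = -63$ ($M{\left(J \right)} = - 3 \left(-4 + 5^{2}\right) = - 3 \left(-4 + 25\right) = \left(-3\right) 21 = -63$)
$M{\left(-58 \right)} - 255 = -63 - 255 = -318$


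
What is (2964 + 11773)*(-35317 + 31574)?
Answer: -55160591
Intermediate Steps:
(2964 + 11773)*(-35317 + 31574) = 14737*(-3743) = -55160591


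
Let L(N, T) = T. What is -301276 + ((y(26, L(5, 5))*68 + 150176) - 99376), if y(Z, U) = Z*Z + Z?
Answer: -202740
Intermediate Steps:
y(Z, U) = Z + Z**2 (y(Z, U) = Z**2 + Z = Z + Z**2)
-301276 + ((y(26, L(5, 5))*68 + 150176) - 99376) = -301276 + (((26*(1 + 26))*68 + 150176) - 99376) = -301276 + (((26*27)*68 + 150176) - 99376) = -301276 + ((702*68 + 150176) - 99376) = -301276 + ((47736 + 150176) - 99376) = -301276 + (197912 - 99376) = -301276 + 98536 = -202740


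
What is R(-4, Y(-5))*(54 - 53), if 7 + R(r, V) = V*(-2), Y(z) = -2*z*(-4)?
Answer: 73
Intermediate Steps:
Y(z) = 8*z
R(r, V) = -7 - 2*V (R(r, V) = -7 + V*(-2) = -7 - 2*V)
R(-4, Y(-5))*(54 - 53) = (-7 - 16*(-5))*(54 - 53) = (-7 - 2*(-40))*1 = (-7 + 80)*1 = 73*1 = 73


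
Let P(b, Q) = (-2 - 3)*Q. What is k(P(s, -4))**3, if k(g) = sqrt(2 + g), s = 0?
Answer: 22*sqrt(22) ≈ 103.19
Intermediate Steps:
P(b, Q) = -5*Q
k(P(s, -4))**3 = (sqrt(2 - 5*(-4)))**3 = (sqrt(2 + 20))**3 = (sqrt(22))**3 = 22*sqrt(22)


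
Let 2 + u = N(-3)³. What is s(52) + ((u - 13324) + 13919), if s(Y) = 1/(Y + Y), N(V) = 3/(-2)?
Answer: 30661/52 ≈ 589.63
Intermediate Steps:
N(V) = -3/2 (N(V) = 3*(-½) = -3/2)
s(Y) = 1/(2*Y)
u = -43/8 (u = -2 + (-3/2)³ = -2 - 27/8 = -43/8 ≈ -5.3750)
s(52) + ((u - 13324) + 13919) = (½)/52 + ((-43/8 - 13324) + 13919) = (½)*(1/52) + (-106635/8 + 13919) = 1/104 + 4717/8 = 30661/52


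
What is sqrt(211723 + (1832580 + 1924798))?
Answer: sqrt(3969101) ≈ 1992.3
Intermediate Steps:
sqrt(211723 + (1832580 + 1924798)) = sqrt(211723 + 3757378) = sqrt(3969101)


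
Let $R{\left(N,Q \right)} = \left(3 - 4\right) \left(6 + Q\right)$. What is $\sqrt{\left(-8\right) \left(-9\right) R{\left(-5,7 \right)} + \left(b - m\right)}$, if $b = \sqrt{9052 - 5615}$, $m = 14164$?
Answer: $\sqrt{-15100 + \sqrt{3437}} \approx 122.64 i$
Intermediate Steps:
$R{\left(N,Q \right)} = -6 - Q$ ($R{\left(N,Q \right)} = - (6 + Q) = -6 - Q$)
$b = \sqrt{3437} \approx 58.626$
$\sqrt{\left(-8\right) \left(-9\right) R{\left(-5,7 \right)} + \left(b - m\right)} = \sqrt{\left(-8\right) \left(-9\right) \left(-6 - 7\right) + \left(\sqrt{3437} - 14164\right)} = \sqrt{72 \left(-6 - 7\right) - \left(14164 - \sqrt{3437}\right)} = \sqrt{72 \left(-13\right) - \left(14164 - \sqrt{3437}\right)} = \sqrt{-936 - \left(14164 - \sqrt{3437}\right)} = \sqrt{-15100 + \sqrt{3437}}$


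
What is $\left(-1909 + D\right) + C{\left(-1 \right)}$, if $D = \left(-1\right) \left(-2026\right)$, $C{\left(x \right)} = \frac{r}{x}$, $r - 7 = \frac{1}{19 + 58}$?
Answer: $\frac{8469}{77} \approx 109.99$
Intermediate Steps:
$r = \frac{540}{77}$ ($r = 7 + \frac{1}{19 + 58} = 7 + \frac{1}{77} = \frac{540}{77} \approx 7.013$)
$C{\left(x \right)} = \frac{540}{77 x}$
$D = 2026$
$\left(-1909 + D\right) + C{\left(-1 \right)} = \left(-1909 + 2026\right) + \frac{540}{77 \left(-1\right)} = 117 + \frac{540}{77} \left(-1\right) = 117 - \frac{540}{77} = \frac{8469}{77}$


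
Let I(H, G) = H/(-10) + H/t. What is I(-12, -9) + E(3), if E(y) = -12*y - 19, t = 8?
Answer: -553/10 ≈ -55.300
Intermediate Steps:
I(H, G) = H/40 (I(H, G) = H/(-10) + H/8 = H*(-⅒) + H*(⅛) = -H/10 + H/8 = H/40)
E(y) = -19 - 12*y
I(-12, -9) + E(3) = (1/40)*(-12) + (-19 - 12*3) = -3/10 + (-19 - 36) = -3/10 - 55 = -553/10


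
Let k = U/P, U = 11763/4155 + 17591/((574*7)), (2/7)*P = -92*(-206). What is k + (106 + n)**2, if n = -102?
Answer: 120534022577/7533325240 ≈ 16.000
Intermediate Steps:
P = 66332 (P = 7*(-92*(-206))/2 = (7/2)*18952 = 66332)
U = 818737/113570 (U = 11763*(1/4155) + 17591/4018 = 3921/1385 + 17591*(1/4018) = 3921/1385 + 359/82 = 818737/113570 ≈ 7.2091)
k = 818737/7533325240 (k = (818737/113570)/66332 = (818737/113570)*(1/66332) = 818737/7533325240 ≈ 0.00010868)
k + (106 + n)**2 = 818737/7533325240 + (106 - 102)**2 = 818737/7533325240 + 4**2 = 818737/7533325240 + 16 = 120534022577/7533325240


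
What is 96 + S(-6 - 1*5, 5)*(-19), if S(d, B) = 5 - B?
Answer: 96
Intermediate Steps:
96 + S(-6 - 1*5, 5)*(-19) = 96 + (5 - 1*5)*(-19) = 96 + (5 - 5)*(-19) = 96 + 0*(-19) = 96 + 0 = 96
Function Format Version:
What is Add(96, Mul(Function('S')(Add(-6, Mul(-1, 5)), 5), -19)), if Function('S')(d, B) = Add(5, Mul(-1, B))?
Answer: 96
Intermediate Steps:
Add(96, Mul(Function('S')(Add(-6, Mul(-1, 5)), 5), -19)) = Add(96, Mul(Add(5, Mul(-1, 5)), -19)) = Add(96, Mul(Add(5, -5), -19)) = Add(96, Mul(0, -19)) = Add(96, 0) = 96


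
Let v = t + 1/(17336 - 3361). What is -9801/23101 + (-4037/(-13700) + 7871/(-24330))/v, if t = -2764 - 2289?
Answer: -922759070974219925/2174976436326203016 ≈ -0.42426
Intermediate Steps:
t = -5053
v = -70615674/13975 (v = -5053 + 1/(17336 - 3361) = -5053 + 1/13975 = -70615674/13975 ≈ -5053.0)
-9801/23101 + (-4037/(-13700) + 7871/(-24330))/v = -9801/23101 + (-4037/(-13700) + 7871/(-24330))/(-70615674/13975) = -9801*1/23101 + (-4037*(-1/13700) + 7871*(-1/24330))*(-13975/70615674) = -9801/23101 + (4037/13700 - 7871/24330)*(-13975/70615674) = -9801/23101 - 961249/33332100*(-13975/70615674) = -9801/23101 + 537338191/94150748293416 = -922759070974219925/2174976436326203016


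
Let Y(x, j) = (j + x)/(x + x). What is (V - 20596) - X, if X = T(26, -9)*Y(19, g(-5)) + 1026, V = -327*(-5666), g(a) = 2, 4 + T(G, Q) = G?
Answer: 34791809/19 ≈ 1.8311e+6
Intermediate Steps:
T(G, Q) = -4 + G
Y(x, j) = (j + x)/(2*x) (Y(x, j) = (j + x)/((2*x)) = (j + x)*(1/(2*x)) = (j + x)/(2*x))
V = 1852782
X = 19725/19 (X = (-4 + 26)*((½)*(2 + 19)/19) + 1026 = 22*((½)*(1/19)*21) + 1026 = 22*(21/38) + 1026 = 231/19 + 1026 = 19725/19 ≈ 1038.2)
(V - 20596) - X = (1852782 - 20596) - 1*19725/19 = 1832186 - 19725/19 = 34791809/19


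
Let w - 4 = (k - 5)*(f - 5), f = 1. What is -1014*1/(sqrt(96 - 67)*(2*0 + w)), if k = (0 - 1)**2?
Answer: -507*sqrt(29)/290 ≈ -9.4147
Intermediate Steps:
k = 1 (k = (-1)**2 = 1)
w = 20 (w = 4 + (1 - 5)*(1 - 5) = 4 - 4*(-4) = 4 + 16 = 20)
-1014*1/(sqrt(96 - 67)*(2*0 + w)) = -1014*1/(sqrt(96 - 67)*(2*0 + 20)) = -1014*sqrt(29)/(29*(0 + 20)) = -1014*sqrt(29)/580 = -507*sqrt(29)/290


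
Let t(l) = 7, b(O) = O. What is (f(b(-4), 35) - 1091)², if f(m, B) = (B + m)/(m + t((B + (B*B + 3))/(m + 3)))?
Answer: 10510564/9 ≈ 1.1678e+6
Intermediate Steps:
f(m, B) = (B + m)/(7 + m) (f(m, B) = (B + m)/(m + 7) = (B + m)/(7 + m))
(f(b(-4), 35) - 1091)² = ((35 - 4)/(7 - 4) - 1091)² = (31/3 - 1091)² = (-3242/3)² = 10510564/9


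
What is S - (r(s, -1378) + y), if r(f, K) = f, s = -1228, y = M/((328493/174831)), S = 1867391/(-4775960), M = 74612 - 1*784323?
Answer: 594524609878318437/1568869428280 ≈ 3.7895e+5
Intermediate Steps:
M = -709711 (M = 74612 - 784323 = -709711)
S = -1867391/4775960 (S = 1867391*(-1/4775960) = -1867391/4775960 ≈ -0.39100)
y = -124079483841/328493 (y = -709711/(328493/174831) = -709711/(328493*(1/174831)) = -709711/328493/174831 = -709711*174831/328493 = -124079483841/328493 ≈ -3.7772e+5)
S - (r(s, -1378) + y) = -1867391/4775960 - (-1228 - 124079483841/328493) = -1867391/4775960 - 1*(-124482873245/328493) = -1867391/4775960 + 124482873245/328493 = 594524609878318437/1568869428280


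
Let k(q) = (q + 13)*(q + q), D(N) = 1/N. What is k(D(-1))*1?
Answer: -24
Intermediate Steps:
k(q) = 2*q*(13 + q) (k(q) = (13 + q)*(2*q) = 2*q*(13 + q))
k(D(-1))*1 = (2*(13 + 1/(-1))/(-1))*1 = (2*(-1)*(13 - 1))*1 = (2*(-1)*12)*1 = -24*1 = -24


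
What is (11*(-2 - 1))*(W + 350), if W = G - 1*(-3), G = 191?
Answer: -17952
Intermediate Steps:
W = 194 (W = 191 - 1*(-3) = 191 + 3 = 194)
(11*(-2 - 1))*(W + 350) = (11*(-2 - 1))*(194 + 350) = (11*(-3))*544 = -33*544 = -17952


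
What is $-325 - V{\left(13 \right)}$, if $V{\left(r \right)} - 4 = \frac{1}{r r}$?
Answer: $- \frac{55602}{169} \approx -329.01$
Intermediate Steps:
$V{\left(r \right)} = 4 + \frac{1}{r^{2}}$ ($V{\left(r \right)} = 4 + \frac{1}{r r} = 4 + \frac{1}{r^{2}}$)
$-325 - V{\left(13 \right)} = -325 - \left(4 + \frac{1}{169}\right) = -325 - \frac{677}{169} = - \frac{55602}{169}$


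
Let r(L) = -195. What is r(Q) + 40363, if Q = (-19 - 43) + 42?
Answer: 40168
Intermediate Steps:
Q = -20 (Q = -62 + 42 = -20)
r(Q) + 40363 = -195 + 40363 = 40168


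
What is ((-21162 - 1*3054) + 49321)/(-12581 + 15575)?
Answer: 25105/2994 ≈ 8.3851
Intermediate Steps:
((-21162 - 1*3054) + 49321)/(-12581 + 15575) = ((-21162 - 3054) + 49321)/2994 = (-24216 + 49321)*(1/2994) = 25105*(1/2994) = 25105/2994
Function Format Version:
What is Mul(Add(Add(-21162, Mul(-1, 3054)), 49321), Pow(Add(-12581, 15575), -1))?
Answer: Rational(25105, 2994) ≈ 8.3851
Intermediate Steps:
Mul(Add(Add(-21162, Mul(-1, 3054)), 49321), Pow(Add(-12581, 15575), -1)) = Mul(Add(Add(-21162, -3054), 49321), Pow(2994, -1)) = Mul(Add(-24216, 49321), Rational(1, 2994)) = Mul(25105, Rational(1, 2994)) = Rational(25105, 2994)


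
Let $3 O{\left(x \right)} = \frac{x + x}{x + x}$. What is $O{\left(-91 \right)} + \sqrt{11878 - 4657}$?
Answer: $\frac{1}{3} + \sqrt{7221} \approx 85.31$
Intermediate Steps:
$O{\left(x \right)} = \frac{1}{3}$ ($O{\left(x \right)} = \frac{\left(x + x\right) \frac{1}{x + x}}{3} = \frac{2 x \frac{1}{2 x}}{3} = \frac{1}{3} \cdot 1 = \frac{1}{3}$)
$O{\left(-91 \right)} + \sqrt{11878 - 4657} = \frac{1}{3} + \sqrt{11878 - 4657} = \frac{1}{3} + \sqrt{7221}$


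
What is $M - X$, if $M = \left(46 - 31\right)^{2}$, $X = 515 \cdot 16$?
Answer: $-8015$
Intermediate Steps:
$X = 8240$
$M = 225$ ($M = 15^{2} = 225$)
$M - X = 225 - 8240 = -8015$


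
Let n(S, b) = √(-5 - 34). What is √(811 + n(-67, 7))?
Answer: √(811 + I*√39) ≈ 28.478 + 0.1096*I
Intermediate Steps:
n(S, b) = I*√39 (n(S, b) = √(-39) = I*√39)
√(811 + n(-67, 7)) = √(811 + I*√39)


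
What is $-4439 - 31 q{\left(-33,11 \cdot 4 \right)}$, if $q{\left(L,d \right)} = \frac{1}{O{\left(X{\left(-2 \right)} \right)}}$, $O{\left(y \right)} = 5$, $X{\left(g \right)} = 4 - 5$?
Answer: $- \frac{22226}{5} \approx -4445.2$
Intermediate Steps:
$X{\left(g \right)} = -1$
$q{\left(L,d \right)} = \frac{1}{5}$
$-4439 - 31 q{\left(-33,11 \cdot 4 \right)} = -4439 - \frac{31}{5} = - \frac{22226}{5}$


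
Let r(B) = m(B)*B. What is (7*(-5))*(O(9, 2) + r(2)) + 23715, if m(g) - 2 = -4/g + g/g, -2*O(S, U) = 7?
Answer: 47535/2 ≈ 23768.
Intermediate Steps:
O(S, U) = -7/2 (O(S, U) = -½*7 = -7/2)
m(g) = 3 - 4/g (m(g) = 2 + (-4/g + g/g) = 2 + (-4/g + 1) = 2 + (1 - 4/g) = 3 - 4/g)
r(B) = B*(3 - 4/B) (r(B) = (3 - 4/B)*B = B*(3 - 4/B))
(7*(-5))*(O(9, 2) + r(2)) + 23715 = (7*(-5))*(-7/2 + (-4 + 3*2)) + 23715 = -35*(-7/2 + (-4 + 6)) + 23715 = -35*(-7/2 + 2) + 23715 = -35*(-3/2) + 23715 = 105/2 + 23715 = 47535/2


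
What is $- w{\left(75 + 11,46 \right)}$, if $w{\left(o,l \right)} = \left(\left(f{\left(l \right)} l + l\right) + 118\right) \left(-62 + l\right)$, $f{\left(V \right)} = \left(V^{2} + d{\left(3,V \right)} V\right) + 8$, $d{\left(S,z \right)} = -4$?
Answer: $1430464$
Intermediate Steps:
$f{\left(V \right)} = 8 + V^{2} - 4 V$ ($f{\left(V \right)} = \left(V^{2} - 4 V\right) + 8 = 8 + V^{2} - 4 V$)
$w{\left(o,l \right)} = \left(-62 + l\right) \left(118 + l + l \left(8 + l^{2} - 4 l\right)\right)$ ($w{\left(o,l \right)} = \left(\left(\left(8 + l^{2} - 4 l\right) l + l\right) + 118\right) \left(-62 + l\right) = \left(\left(l \left(8 + l^{2} - 4 l\right) + l\right) + 118\right) \left(-62 + l\right) = \left(\left(l + l \left(8 + l^{2} - 4 l\right)\right) + 118\right) \left(-62 + l\right) = \left(118 + l + l \left(8 + l^{2} - 4 l\right)\right) \left(-62 + l\right) = \left(-62 + l\right) \left(118 + l + l \left(8 + l^{2} - 4 l\right)\right)$)
$- w{\left(75 + 11,46 \right)} = - (-7316 + 46^{4} - 20240 - 66 \cdot 46^{3} + 257 \cdot 46^{2}) = - (-7316 + 4477456 - 20240 - 6424176 + 257 \cdot 2116) = - (-7316 + 4477456 - 20240 - 6424176 + 543812) = \left(-1\right) \left(-1430464\right) = 1430464$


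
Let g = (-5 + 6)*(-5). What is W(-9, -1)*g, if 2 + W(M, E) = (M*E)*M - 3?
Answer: 430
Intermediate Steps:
g = -5 (g = 1*(-5) = -5)
W(M, E) = -5 + E*M² (W(M, E) = -2 + ((M*E)*M - 3) = -2 + ((E*M)*M - 3) = -2 + (E*M² - 3) = -2 + (-3 + E*M²) = -5 + E*M²)
W(-9, -1)*g = (-5 - 1*(-9)²)*(-5) = (-5 - 1*81)*(-5) = (-5 - 81)*(-5) = -86*(-5) = 430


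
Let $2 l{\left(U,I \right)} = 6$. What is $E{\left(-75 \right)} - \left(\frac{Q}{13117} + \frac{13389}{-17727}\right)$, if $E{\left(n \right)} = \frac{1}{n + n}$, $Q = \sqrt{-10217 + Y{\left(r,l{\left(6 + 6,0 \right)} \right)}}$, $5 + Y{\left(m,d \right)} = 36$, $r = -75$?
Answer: $\frac{663541}{886350} - \frac{i \sqrt{10186}}{13117} \approx 0.74862 - 0.0076943 i$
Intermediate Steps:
$l{\left(U,I \right)} = 3$ ($l{\left(U,I \right)} = \frac{1}{2} \cdot 6 = 3$)
$Y{\left(m,d \right)} = 31$ ($Y{\left(m,d \right)} = -5 + 36 = 31$)
$Q = i \sqrt{10186}$ ($Q = \sqrt{-10217 + 31} = \sqrt{-10186} = i \sqrt{10186} \approx 100.93 i$)
$E{\left(n \right)} = \frac{1}{2 n}$
$E{\left(-75 \right)} - \left(\frac{Q}{13117} + \frac{13389}{-17727}\right) = \frac{1}{2 \left(-75\right)} - \left(\frac{i \sqrt{10186}}{13117} + \frac{13389}{-17727}\right) = \frac{1}{2} \left(- \frac{1}{75}\right) - \left(i \sqrt{10186} \cdot \frac{1}{13117} + 13389 \left(- \frac{1}{17727}\right)\right) = - \frac{1}{150} - \left(\frac{i \sqrt{10186}}{13117} - \frac{4463}{5909}\right) = - \frac{1}{150} - \left(- \frac{4463}{5909} + \frac{i \sqrt{10186}}{13117}\right) = - \frac{1}{150} + \left(\frac{4463}{5909} - \frac{i \sqrt{10186}}{13117}\right) = \frac{663541}{886350} - \frac{i \sqrt{10186}}{13117}$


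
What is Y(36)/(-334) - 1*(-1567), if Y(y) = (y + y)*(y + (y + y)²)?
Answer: 73769/167 ≈ 441.73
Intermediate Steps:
Y(y) = 2*y*(y + 4*y²) (Y(y) = (2*y)*(y + (2*y)²) = (2*y)*(y + 4*y²) = 2*y*(y + 4*y²))
Y(36)/(-334) - 1*(-1567) = (36²*(2 + 8*36))/(-334) - 1*(-1567) = (1296*(2 + 288))*(-1/334) + 1567 = (1296*290)*(-1/334) + 1567 = 375840*(-1/334) + 1567 = -187920/167 + 1567 = 73769/167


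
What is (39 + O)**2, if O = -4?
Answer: 1225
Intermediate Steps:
(39 + O)**2 = (39 - 4)**2 = 35**2 = 1225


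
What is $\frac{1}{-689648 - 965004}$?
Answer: $- \frac{1}{1654652} \approx -6.0436 \cdot 10^{-7}$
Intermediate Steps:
$\frac{1}{-689648 - 965004} = \frac{1}{-1654652} = - \frac{1}{1654652}$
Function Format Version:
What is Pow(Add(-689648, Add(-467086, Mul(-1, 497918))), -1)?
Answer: Rational(-1, 1654652) ≈ -6.0436e-7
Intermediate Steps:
Pow(Add(-689648, Add(-467086, Mul(-1, 497918))), -1) = Pow(Add(-689648, Add(-467086, -497918)), -1) = Pow(Add(-689648, -965004), -1) = Pow(-1654652, -1) = Rational(-1, 1654652)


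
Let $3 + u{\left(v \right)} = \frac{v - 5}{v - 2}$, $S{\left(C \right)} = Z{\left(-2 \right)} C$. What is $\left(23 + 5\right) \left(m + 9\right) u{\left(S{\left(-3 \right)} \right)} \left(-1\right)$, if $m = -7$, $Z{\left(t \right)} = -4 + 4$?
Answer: $28$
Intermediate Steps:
$Z{\left(t \right)} = 0$
$S{\left(C \right)} = 0$ ($S{\left(C \right)} = 0 C = 0$)
$u{\left(v \right)} = -3 + \frac{-5 + v}{-2 + v}$ ($u{\left(v \right)} = -3 + \frac{v - 5}{v - 2} = -3 + \frac{-5 + v}{-2 + v}$)
$\left(23 + 5\right) \left(m + 9\right) u{\left(S{\left(-3 \right)} \right)} \left(-1\right) = \left(23 + 5\right) \left(-7 + 9\right) \frac{1 - 0}{-2 + 0} \left(-1\right) = 28 \cdot 2 \frac{1 + 0}{-2} \left(-1\right) = 56 \left(\left(- \frac{1}{2}\right) 1\right) \left(-1\right) = 56 \left(- \frac{1}{2}\right) \left(-1\right) = \left(-28\right) \left(-1\right) = 28$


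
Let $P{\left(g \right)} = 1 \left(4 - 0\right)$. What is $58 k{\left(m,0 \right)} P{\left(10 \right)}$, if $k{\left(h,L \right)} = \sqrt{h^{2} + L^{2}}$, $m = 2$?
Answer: $464$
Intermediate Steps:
$k{\left(h,L \right)} = \sqrt{L^{2} + h^{2}}$
$P{\left(g \right)} = 4$ ($P{\left(g \right)} = 1 \left(4 + 0\right) = 1 \cdot 4 = 4$)
$58 k{\left(m,0 \right)} P{\left(10 \right)} = 58 \sqrt{0^{2} + 2^{2}} \cdot 4 = 58 \sqrt{0 + 4} \cdot 4 = 58 \sqrt{4} \cdot 4 = 58 \cdot 2 \cdot 4 = 116 \cdot 4 = 464$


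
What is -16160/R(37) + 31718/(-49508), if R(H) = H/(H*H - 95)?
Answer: -509631978143/915898 ≈ -5.5643e+5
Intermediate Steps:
R(H) = H/(-95 + H²) (R(H) = H/(H² - 95) = H/(-95 + H²))
-16160/R(37) + 31718/(-49508) = -16160/(37/(-95 + 37²)) + 31718/(-49508) = -16160/(37/(-95 + 1369)) + 31718*(-1/49508) = -16160/(37/1274) - 15859/24754 = -16160/(37*(1/1274)) - 15859/24754 = -16160/37/1274 - 15859/24754 = -16160*1274/37 - 15859/24754 = -20587840/37 - 15859/24754 = -509631978143/915898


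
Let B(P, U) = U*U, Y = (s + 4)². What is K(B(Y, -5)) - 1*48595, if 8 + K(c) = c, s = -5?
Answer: -48578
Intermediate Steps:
Y = 1 (Y = (-5 + 4)² = (-1)² = 1)
B(P, U) = U²
K(c) = -8 + c
K(B(Y, -5)) - 1*48595 = (-8 + (-5)²) - 1*48595 = (-8 + 25) - 48595 = 17 - 48595 = -48578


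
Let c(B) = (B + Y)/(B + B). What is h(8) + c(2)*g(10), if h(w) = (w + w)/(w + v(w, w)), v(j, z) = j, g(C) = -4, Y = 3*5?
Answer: -16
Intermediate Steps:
Y = 15
c(B) = (15 + B)/(2*B) (c(B) = (B + 15)/(B + B) = (15 + B)/((2*B)) = (15 + B)*(1/(2*B)) = (15 + B)/(2*B))
h(w) = 1 (h(w) = (w + w)/(w + w) = (2*w)/((2*w)) = (2*w)*(1/(2*w)) = 1)
h(8) + c(2)*g(10) = 1 + ((½)*(15 + 2)/2)*(-4) = 1 + ((½)*(½)*17)*(-4) = 1 + (17/4)*(-4) = 1 - 17 = -16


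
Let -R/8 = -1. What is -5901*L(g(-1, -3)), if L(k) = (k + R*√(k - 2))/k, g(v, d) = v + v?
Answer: -5901 + 47208*I ≈ -5901.0 + 47208.0*I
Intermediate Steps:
R = 8 (R = -8*(-1) = 8)
g(v, d) = 2*v
L(k) = (k + 8*√(-2 + k))/k (L(k) = (k + 8*√(k - 2))/k = (k + 8*√(-2 + k))/k)
-5901*L(g(-1, -3)) = -5901*(2*(-1) + 8*√(-2 + 2*(-1)))/(2*(-1)) = -5901*(-2 + 8*√(-2 - 2))/(-2) = -(-5901)*(-2 + 8*√(-4))/2 = -(-5901)*(-2 + 8*(2*I))/2 = -(-5901)*(-2 + 16*I)/2 = -5901*(1 - 8*I) = -5901 + 47208*I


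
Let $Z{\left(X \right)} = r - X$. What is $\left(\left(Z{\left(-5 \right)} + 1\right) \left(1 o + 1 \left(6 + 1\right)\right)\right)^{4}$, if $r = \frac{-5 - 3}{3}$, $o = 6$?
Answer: $\frac{285610000}{81} \approx 3.526 \cdot 10^{6}$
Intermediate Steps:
$r = - \frac{8}{3}$ ($r = \left(-5 - 3\right) \frac{1}{3} = \left(-8\right) \frac{1}{3} = - \frac{8}{3} \approx -2.6667$)
$Z{\left(X \right)} = - \frac{8}{3} - X$
$\left(\left(Z{\left(-5 \right)} + 1\right) \left(1 o + 1 \left(6 + 1\right)\right)\right)^{4} = \left(\left(\left(- \frac{8}{3} - -5\right) + 1\right) \left(1 \cdot 6 + 1 \left(6 + 1\right)\right)\right)^{4} = \left(\left(\left(- \frac{8}{3} + 5\right) + 1\right) \left(6 + 1 \cdot 7\right)\right)^{4} = \left(\left(\frac{7}{3} + 1\right) \left(6 + 7\right)\right)^{4} = \left(\frac{10}{3} \cdot 13\right)^{4} = \left(\frac{130}{3}\right)^{4} = \frac{285610000}{81}$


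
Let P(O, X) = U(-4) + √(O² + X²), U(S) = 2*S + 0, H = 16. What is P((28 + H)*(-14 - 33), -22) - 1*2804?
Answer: -2812 + 22*√8837 ≈ -743.88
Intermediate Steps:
U(S) = 2*S
P(O, X) = -8 + √(O² + X²) (P(O, X) = 2*(-4) + √(O² + X²) = -8 + √(O² + X²))
P((28 + H)*(-14 - 33), -22) - 1*2804 = (-8 + √(((28 + 16)*(-14 - 33))² + (-22)²)) - 1*2804 = (-8 + √((44*(-47))² + 484)) - 2804 = (-8 + √((-2068)² + 484)) - 2804 = (-8 + √(4276624 + 484)) - 2804 = (-8 + √4277108) - 2804 = (-8 + 22*√8837) - 2804 = -2812 + 22*√8837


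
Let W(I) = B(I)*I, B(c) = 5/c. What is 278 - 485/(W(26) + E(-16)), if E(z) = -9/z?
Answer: 16982/89 ≈ 190.81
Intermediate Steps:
W(I) = 5 (W(I) = (5/I)*I = 5)
278 - 485/(W(26) + E(-16)) = 278 - 485/(5 - 9/(-16)) = 278 - 485/(5 - 9*(-1/16)) = 278 - 485/(5 + 9/16) = 278 - 485/(89/16) = 278 + (16/89)*(-485) = 278 - 7760/89 = 16982/89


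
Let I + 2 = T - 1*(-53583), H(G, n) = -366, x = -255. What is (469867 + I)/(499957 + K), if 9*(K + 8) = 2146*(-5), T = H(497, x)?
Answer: 4707738/4488811 ≈ 1.0488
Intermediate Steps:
T = -366
I = 53215 (I = -2 + (-366 - 1*(-53583)) = -2 + (-366 + 53583) = -2 + 53217 = 53215)
K = -10802/9 (K = -8 + (2146*(-5))/9 = -8 + (⅑)*(-10730) = -8 - 10730/9 = -10802/9 ≈ -1200.2)
(469867 + I)/(499957 + K) = (469867 + 53215)/(499957 - 10802/9) = 523082/(4488811/9) = 523082*(9/4488811) = 4707738/4488811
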